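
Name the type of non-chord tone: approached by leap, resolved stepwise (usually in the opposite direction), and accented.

Appoggiatura.

Approach: by leap. Departure: by step. Metric position: strong.
Leap in, step out, in a metrically strong position — an appoggiatura. (It is the mirror image of the escape tone, which steps in and leaps out from a weak position.)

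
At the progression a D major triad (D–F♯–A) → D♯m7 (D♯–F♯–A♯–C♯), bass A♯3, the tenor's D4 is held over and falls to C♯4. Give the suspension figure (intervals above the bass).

4–3 suspension.

At the second chord the bass is A♯3. The suspended D4 lies a fourth above the bass; after resolving down by step to C♯4, the interval above the bass becomes a third.
Suspension figures are named by those two intervals: 4–3.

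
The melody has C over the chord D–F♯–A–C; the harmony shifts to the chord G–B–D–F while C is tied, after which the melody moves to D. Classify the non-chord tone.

The harmony at that moment is G dominant seventh chord (G, B, D, F); C is not a chord tone.
It is held over (the same pitch as the preceding C) and left by step up to D.
Held over from the previous chord and resolving up by step — a retardation.

C is a retardation.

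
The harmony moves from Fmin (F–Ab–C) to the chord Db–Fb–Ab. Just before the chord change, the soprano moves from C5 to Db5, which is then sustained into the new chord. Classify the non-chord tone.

The harmony at that moment is F minor triad (F, Ab, C); Db5 is not a chord tone.
It is approached by step up from C5 and then sustained as the same pitch into the next harmony.
Arriving early and becoming a chord tone when the harmony changes — an anticipation.

Db5 is an anticipation.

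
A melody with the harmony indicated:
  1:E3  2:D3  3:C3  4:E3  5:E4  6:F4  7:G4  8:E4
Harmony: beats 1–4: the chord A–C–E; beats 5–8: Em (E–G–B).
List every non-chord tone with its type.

The harmony at that moment is A minor triad (A, C, E); D3 is not a chord tone.
It is approached by step down from E3 and left by step down to C3.
Step in, step out in the same direction — a passing tone.
The harmony at that moment is E minor triad (E, G, B); F4 is not a chord tone.
It is approached by step up from E4 and left by step up to G4.
Step in, step out in the same direction — a passing tone.

D3 (beat 2) — passing tone; F4 (beat 6) — passing tone.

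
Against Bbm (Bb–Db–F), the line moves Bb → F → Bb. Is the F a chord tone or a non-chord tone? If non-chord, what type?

Chord tone (the fifth of Bb minor triad).

Bb minor triad contains Bb, Db, F; F is the fifth, so it is a chord tone.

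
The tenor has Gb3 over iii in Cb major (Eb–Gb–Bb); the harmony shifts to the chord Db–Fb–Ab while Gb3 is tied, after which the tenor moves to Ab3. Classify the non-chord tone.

Gb3 is a retardation.

The harmony at that moment is Db minor triad (Db, Fb, Ab); Gb3 is not a chord tone.
It is held over (the same pitch as the preceding Gb3) and left by step up to Ab3.
Held over from the previous chord and resolving up by step — a retardation.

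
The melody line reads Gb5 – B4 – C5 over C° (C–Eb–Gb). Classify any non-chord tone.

The harmony at that moment is C diminished triad (C, Eb, Gb); B4 is not a chord tone.
It is approached by leap down from Gb5 and left by step up to C5.
Leap in, step out — an appoggiatura.

B4 is an appoggiatura.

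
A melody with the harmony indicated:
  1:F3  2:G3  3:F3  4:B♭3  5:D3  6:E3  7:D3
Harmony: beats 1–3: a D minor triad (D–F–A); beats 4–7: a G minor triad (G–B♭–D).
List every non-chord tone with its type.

G3 (beat 2) — neighbor tone; E3 (beat 6) — neighbor tone.

The harmony at that moment is D minor triad (D, F, A); G3 is not a chord tone.
It is approached by step up from F3 and left by step down to F3.
Step away and step back to the same note — a neighbor tone (upper neighbor).
The harmony at that moment is G minor triad (G, B♭, D); E3 is not a chord tone.
It is approached by step up from D3 and left by step down to D3.
Step away and step back to the same note — a neighbor tone (upper neighbor).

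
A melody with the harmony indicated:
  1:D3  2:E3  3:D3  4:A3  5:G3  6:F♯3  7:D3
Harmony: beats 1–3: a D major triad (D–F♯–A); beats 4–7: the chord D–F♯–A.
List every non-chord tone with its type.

E3 (beat 2) — neighbor tone; G3 (beat 5) — passing tone.

The harmony at that moment is D major triad (D, F♯, A); E3 is not a chord tone.
It is approached by step up from D3 and left by step down to D3.
Step away and step back to the same note — a neighbor tone (upper neighbor).
The harmony at that moment is D major triad (D, F♯, A); G3 is not a chord tone.
It is approached by step down from A3 and left by step down to F♯3.
Step in, step out in the same direction — a passing tone.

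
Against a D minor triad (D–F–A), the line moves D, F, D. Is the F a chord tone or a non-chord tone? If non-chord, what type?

Chord tone (the third of D minor triad).

D minor triad contains D, F, A; F is the third, so it is a chord tone.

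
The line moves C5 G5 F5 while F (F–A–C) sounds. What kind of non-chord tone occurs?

G5 is an appoggiatura.

The harmony at that moment is F major triad (F, A, C); G5 is not a chord tone.
It is approached by leap up from C5 and left by step down to F5.
Leap in, step out — an appoggiatura.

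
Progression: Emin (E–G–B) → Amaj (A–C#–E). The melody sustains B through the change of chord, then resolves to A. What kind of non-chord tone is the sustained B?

B is a suspension.

The harmony at that moment is A major triad (A, C#, E); B is not a chord tone.
It is held over (the same pitch as the preceding B) and left by step down to A.
Held over from the previous chord and resolving down by step — a suspension.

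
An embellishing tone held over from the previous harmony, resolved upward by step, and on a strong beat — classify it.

Retardation.

Approach: by preparation — the pitch is first a chord tone, then held (tied or repeated) while the harmony changes under it. Departure: up by step. Metric position: strong.
A prepared dissonance that resolves upward by step — a retardation. (The same figure resolving downward would be a suspension.)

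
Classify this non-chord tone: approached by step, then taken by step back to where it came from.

Approach: by step. Departure: by step in the opposite direction, back to the starting pitch.
Stepwise on both sides but reversing to return to the same chord tone — a neighbor tone. (Had it continued onward in the same direction it would be a passing tone instead.)

Neighbor tone.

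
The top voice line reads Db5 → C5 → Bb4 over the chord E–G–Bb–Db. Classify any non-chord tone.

The harmony at that moment is E diminished seventh chord (E, G, Bb, Db); C5 is not a chord tone.
It is approached by step down from Db5 and left by step down to Bb4.
Step in, step out in the same direction — a passing tone.

C5 is a passing tone.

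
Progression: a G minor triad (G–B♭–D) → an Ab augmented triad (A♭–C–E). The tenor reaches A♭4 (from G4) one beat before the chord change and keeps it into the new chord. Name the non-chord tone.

The harmony at that moment is G minor triad (G, B♭, D); A♭4 is not a chord tone.
It is approached by step up from G4 and then sustained as the same pitch into the next harmony.
Arriving early and becoming a chord tone when the harmony changes — an anticipation.

A♭4 is an anticipation.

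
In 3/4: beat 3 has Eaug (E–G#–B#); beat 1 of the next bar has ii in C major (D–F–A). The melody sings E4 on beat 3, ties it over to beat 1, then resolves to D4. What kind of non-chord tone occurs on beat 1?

Suspension.

The harmony at that moment is D minor triad (D, F, A); E4 is not a chord tone.
It is held over (the same pitch as the preceding E4) and left by step down to D4.
Held over from the previous chord and resolving down by step — a suspension.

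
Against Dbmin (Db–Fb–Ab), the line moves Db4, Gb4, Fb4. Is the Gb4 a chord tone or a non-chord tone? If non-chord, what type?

Non-chord tone — an appoggiatura.

The harmony at that moment is Db minor triad (Db, Fb, Ab); Gb4 is not a chord tone.
It is approached by leap up from Db4 and left by step down to Fb4.
Leap in, step out — an appoggiatura.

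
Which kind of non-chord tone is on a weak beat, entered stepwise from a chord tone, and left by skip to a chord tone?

Escape tone.

Approach: by step. Departure: by leap. Metric position: weak.
Step in, leap out, from a weak position — an escape tone (échappée). (It is the mirror image of the appoggiatura, which leaps in and steps out on a strong beat.)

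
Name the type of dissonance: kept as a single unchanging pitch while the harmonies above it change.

Approach: none. Departure: none — a single pitch is sustained while the chords change around it, passing through harmonies that do not contain it.
No melodic motion at all; the dissonance is created entirely by the moving harmonies against the stationary note — a pedal tone (pedal point).

Pedal tone.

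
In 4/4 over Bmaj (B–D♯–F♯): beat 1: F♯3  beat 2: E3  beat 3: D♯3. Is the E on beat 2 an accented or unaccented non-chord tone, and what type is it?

Unaccented passing tone.

The harmony at that moment is B major triad (B, D♯, F♯); E3 is not a chord tone.
It is approached by step down from F♯3 and left by step down to D♯3.
Step in, step out in the same direction — a passing tone.
It falls on a weak beat, so it is unaccented.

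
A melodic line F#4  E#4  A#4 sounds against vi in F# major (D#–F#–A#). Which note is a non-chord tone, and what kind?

E#4 is an escape tone.

The harmony at that moment is D# minor triad (D#, F#, A#); E#4 is not a chord tone.
It is approached by step down from F#4 and left by leap up to A#4.
Step in, leap out — an escape tone.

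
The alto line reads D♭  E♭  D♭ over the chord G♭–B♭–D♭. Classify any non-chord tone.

E♭ is a neighbor tone.

The harmony at that moment is G♭ major triad (G♭, B♭, D♭); E♭ is not a chord tone.
It is approached by step up from D♭ and left by step down to D♭.
Step away and step back to the same note — a neighbor tone (upper neighbor).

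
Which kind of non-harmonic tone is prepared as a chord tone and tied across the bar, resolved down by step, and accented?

Suspension.

Approach: by preparation — the pitch is first a chord tone, then held (tied or repeated) while the harmony changes under it. Departure: down by step. Metric position: strong.
A prepared dissonance that resolves downward by step — a suspension. (The same figure resolving upward would be a retardation.)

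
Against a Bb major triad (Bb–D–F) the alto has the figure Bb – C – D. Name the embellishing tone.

The harmony at that moment is Bb major triad (Bb, D, F); C is not a chord tone.
It is approached by step up from Bb and left by step up to D.
Step in, step out in the same direction — a passing tone.

C is a passing tone.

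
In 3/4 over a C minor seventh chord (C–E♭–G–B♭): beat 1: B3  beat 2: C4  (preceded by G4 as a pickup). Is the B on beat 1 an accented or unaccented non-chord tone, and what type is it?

The harmony at that moment is C minor seventh chord (C, E♭, G, B♭); B3 is not a chord tone.
It is approached by leap down from G4 and left by step up to C4.
Leap in, step out — an appoggiatura.
It falls on the downbeat, so it is accented.

Accented appoggiatura.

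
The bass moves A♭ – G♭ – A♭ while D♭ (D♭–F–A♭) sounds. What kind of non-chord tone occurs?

The harmony at that moment is D♭ major triad (D♭, F, A♭); G♭ is not a chord tone.
It is approached by step down from A♭ and left by step up to A♭.
Step away and step back to the same note — a neighbor tone (lower neighbor).

G♭ is a neighbor tone.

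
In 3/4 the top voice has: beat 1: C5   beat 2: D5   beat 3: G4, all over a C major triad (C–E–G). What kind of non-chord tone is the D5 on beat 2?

Escape tone.

The harmony at that moment is C major triad (C, E, G); D5 is not a chord tone.
It is approached by step up from C5 and left by leap down to G4.
Step in, leap out, on a weak beat — an escape tone.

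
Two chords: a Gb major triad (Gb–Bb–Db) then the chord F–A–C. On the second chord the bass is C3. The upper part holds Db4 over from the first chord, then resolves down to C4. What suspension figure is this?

At the second chord the bass is C3. The suspended Db4 lies a ninth above the bass; after resolving down by step to C4, the interval above the bass becomes an octave.
Suspension figures are named by those two intervals: 9–8.

9–8 suspension.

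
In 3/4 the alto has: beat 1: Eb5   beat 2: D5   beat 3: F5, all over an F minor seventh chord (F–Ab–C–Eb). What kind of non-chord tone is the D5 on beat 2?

The harmony at that moment is F minor seventh chord (F, Ab, C, Eb); D5 is not a chord tone.
It is approached by step down from Eb5 and left by leap up to F5.
Step in, leap out, on a weak beat — an escape tone.

Escape tone.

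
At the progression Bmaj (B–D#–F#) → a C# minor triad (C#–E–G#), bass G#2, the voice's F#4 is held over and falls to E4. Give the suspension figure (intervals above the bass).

At the second chord the bass is G#2. The suspended F#4 lies a seventh above the bass; after resolving down by step to E4, the interval above the bass becomes a sixth.
Suspension figures are named by those two intervals: 7–6.

7–6 suspension.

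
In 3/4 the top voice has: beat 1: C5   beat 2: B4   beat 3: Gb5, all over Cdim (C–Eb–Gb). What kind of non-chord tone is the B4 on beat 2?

The harmony at that moment is C diminished triad (C, Eb, Gb); B4 is not a chord tone.
It is approached by step down from C5 and left by leap up to Gb5.
Step in, leap out, on a weak beat — an escape tone.

Escape tone.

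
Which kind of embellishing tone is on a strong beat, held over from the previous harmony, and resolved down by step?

Approach: by preparation — the pitch is first a chord tone, then held (tied or repeated) while the harmony changes under it. Departure: down by step. Metric position: strong.
A prepared dissonance that resolves downward by step — a suspension. (The same figure resolving upward would be a retardation.)

Suspension.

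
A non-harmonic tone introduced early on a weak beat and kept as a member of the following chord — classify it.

Anticipation.

Approach: ahead of the chord change (typically by step), so it is dissonant against the current harmony. Departure: none — the same pitch is restated or held and is a chord tone of the new harmony.
Dissonant first, consonant once the harmony catches up: the note simply arrives early — an anticipation. (The reverse timing, consonant first and dissonant after the change, would be a suspension or retardation.)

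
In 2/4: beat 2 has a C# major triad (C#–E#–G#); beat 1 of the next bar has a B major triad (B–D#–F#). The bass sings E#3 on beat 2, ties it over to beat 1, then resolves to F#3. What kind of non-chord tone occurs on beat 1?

The harmony at that moment is B major triad (B, D#, F#); E#3 is not a chord tone.
It is held over (the same pitch as the preceding E#3) and left by step up to F#3.
Held over from the previous chord and resolving up by step — a retardation.

Retardation.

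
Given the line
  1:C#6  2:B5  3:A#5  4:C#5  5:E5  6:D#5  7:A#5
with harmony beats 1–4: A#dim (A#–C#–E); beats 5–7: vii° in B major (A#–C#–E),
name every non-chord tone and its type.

The harmony at that moment is A# diminished triad (A#, C#, E); B5 is not a chord tone.
It is approached by step down from C#6 and left by step down to A#5.
Step in, step out in the same direction — a passing tone.
The harmony at that moment is A# diminished triad (A#, C#, E); D#5 is not a chord tone.
It is approached by step down from E5 and left by leap up to A#5.
Step in, leap out — an escape tone.

B5 (beat 2) — passing tone; D#5 (beat 6) — escape tone.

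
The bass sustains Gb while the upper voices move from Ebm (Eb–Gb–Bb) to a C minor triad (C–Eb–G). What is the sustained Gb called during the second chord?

The harmony at that moment is C minor triad (C, Eb, G); Gb is not a chord tone.
It is held over (the same pitch as the preceding Gb) and then sustained as the same pitch into the next harmony.
Sustained through a change of harmony — a pedal tone.

Pedal tone (pedal point).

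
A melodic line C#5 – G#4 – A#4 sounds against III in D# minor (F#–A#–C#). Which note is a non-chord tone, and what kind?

The harmony at that moment is F# major triad (F#, A#, C#); G#4 is not a chord tone.
It is approached by leap down from C#5 and left by step up to A#4.
Leap in, step out — an appoggiatura.

G#4 is an appoggiatura.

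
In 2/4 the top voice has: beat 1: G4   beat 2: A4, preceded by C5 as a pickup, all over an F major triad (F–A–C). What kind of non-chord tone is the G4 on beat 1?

The harmony at that moment is F major triad (F, A, C); G4 is not a chord tone.
It is approached by leap down from C5 and left by step up to A4.
Leap in, step out, metrically accented — an appoggiatura.

Appoggiatura.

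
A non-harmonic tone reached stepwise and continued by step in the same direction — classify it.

Approach: by step. Departure: by step, continuing in the same direction.
Stepwise on both sides with no change of direction means the note fills in the space between two different chord tones — a passing tone. (Had it turned back to its starting note it would be a neighbor tone instead.)

Passing tone.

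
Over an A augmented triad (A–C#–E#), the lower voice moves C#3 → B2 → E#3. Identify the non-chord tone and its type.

B2 is an escape tone.

The harmony at that moment is A augmented triad (A, C#, E#); B2 is not a chord tone.
It is approached by step down from C#3 and left by leap up to E#3.
Step in, leap out — an escape tone.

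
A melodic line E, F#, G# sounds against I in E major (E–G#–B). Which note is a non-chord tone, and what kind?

F# is a passing tone.

The harmony at that moment is E major triad (E, G#, B); F# is not a chord tone.
It is approached by step up from E and left by step up to G#.
Step in, step out in the same direction — a passing tone.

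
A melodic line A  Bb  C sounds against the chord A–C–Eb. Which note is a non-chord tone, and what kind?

The harmony at that moment is A diminished triad (A, C, Eb); Bb is not a chord tone.
It is approached by step up from A and left by step up to C.
Step in, step out in the same direction — a passing tone.

Bb is a passing tone.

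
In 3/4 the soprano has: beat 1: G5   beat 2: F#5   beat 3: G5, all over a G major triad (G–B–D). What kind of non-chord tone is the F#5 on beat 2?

The harmony at that moment is G major triad (G, B, D); F#5 is not a chord tone.
It is approached by step down from G5 and left by step up to G5.
Step away and step back to the same note — a neighbor tone (lower neighbor).

Lower neighbor tone.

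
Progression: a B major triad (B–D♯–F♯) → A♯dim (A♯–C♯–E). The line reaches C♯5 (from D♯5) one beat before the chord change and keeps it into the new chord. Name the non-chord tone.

C♯5 is an anticipation.

The harmony at that moment is B major triad (B, D♯, F♯); C♯5 is not a chord tone.
It is approached by step down from D♯5 and then sustained as the same pitch into the next harmony.
Arriving early and becoming a chord tone when the harmony changes — an anticipation.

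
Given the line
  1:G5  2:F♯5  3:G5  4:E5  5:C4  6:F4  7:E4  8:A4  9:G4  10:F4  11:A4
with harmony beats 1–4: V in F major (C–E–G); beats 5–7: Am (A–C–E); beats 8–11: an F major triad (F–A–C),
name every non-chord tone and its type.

The harmony at that moment is C major triad (C, E, G); F♯5 is not a chord tone.
It is approached by step down from G5 and left by step up to G5.
Step away and step back to the same note — a neighbor tone (lower neighbor).
The harmony at that moment is A minor triad (A, C, E); F4 is not a chord tone.
It is approached by leap up from C4 and left by step down to E4.
Leap in, step out — an appoggiatura.
The harmony at that moment is F major triad (F, A, C); G4 is not a chord tone.
It is approached by step down from A4 and left by step down to F4.
Step in, step out in the same direction — a passing tone.

F♯5 (beat 2) — neighbor tone; F4 (beat 6) — appoggiatura; G4 (beat 9) — passing tone.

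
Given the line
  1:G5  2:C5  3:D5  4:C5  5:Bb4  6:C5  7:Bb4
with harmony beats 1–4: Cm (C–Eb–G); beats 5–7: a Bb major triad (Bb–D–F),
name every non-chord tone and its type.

D5 (beat 3) — neighbor tone; C5 (beat 6) — neighbor tone.

The harmony at that moment is C minor triad (C, Eb, G); D5 is not a chord tone.
It is approached by step up from C5 and left by step down to C5.
Step away and step back to the same note — a neighbor tone (upper neighbor).
The harmony at that moment is Bb major triad (Bb, D, F); C5 is not a chord tone.
It is approached by step up from Bb4 and left by step down to Bb4.
Step away and step back to the same note — a neighbor tone (upper neighbor).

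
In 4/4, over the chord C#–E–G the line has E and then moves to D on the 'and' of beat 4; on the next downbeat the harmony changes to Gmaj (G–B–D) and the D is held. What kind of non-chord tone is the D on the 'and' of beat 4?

Anticipation.

The harmony at that moment is C# diminished triad (C#, E, G); D is not a chord tone.
It is approached by step down from E and then sustained as the same pitch into the next harmony.
Arriving early and becoming a chord tone when the harmony changes — an anticipation.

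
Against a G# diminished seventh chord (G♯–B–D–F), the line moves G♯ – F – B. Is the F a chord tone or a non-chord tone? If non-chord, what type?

G# diminished seventh chord contains G♯, B, D, F; F is the seventh, so it is a chord tone.

Chord tone (the seventh of G# diminished seventh chord).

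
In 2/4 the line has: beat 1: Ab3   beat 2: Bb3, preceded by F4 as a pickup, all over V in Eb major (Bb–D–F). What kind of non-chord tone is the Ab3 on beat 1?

The harmony at that moment is Bb major triad (Bb, D, F); Ab3 is not a chord tone.
It is approached by leap down from F4 and left by step up to Bb3.
Leap in, step out, metrically accented — an appoggiatura.

Appoggiatura.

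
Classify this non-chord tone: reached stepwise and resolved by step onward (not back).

Approach: by step. Departure: by step, continuing in the same direction.
Stepwise on both sides with no change of direction means the note fills in the space between two different chord tones — a passing tone. (Had it turned back to its starting note it would be a neighbor tone instead.)

Passing tone.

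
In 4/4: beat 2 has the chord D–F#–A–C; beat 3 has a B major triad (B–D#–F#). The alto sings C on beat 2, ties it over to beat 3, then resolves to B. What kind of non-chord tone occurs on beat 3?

Suspension.

The harmony at that moment is B major triad (B, D#, F#); C is not a chord tone.
It is held over (the same pitch as the preceding C) and left by step down to B.
Held over from the previous chord and resolving down by step — a suspension.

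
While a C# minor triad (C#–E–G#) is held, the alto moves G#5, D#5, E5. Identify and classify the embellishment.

The harmony at that moment is C# minor triad (C#, E, G#); D#5 is not a chord tone.
It is approached by leap down from G#5 and left by step up to E5.
Leap in, step out — an appoggiatura.

D#5 is an appoggiatura.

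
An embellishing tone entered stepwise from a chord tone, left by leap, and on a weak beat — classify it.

Escape tone.

Approach: by step. Departure: by leap. Metric position: weak.
Step in, leap out, from a weak position — an escape tone (échappée). (It is the mirror image of the appoggiatura, which leaps in and steps out on a strong beat.)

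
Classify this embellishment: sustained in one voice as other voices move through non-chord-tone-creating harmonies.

Pedal tone.

Approach: none. Departure: none — a single pitch is sustained while the chords change around it, passing through harmonies that do not contain it.
No melodic motion at all; the dissonance is created entirely by the moving harmonies against the stationary note — a pedal tone (pedal point).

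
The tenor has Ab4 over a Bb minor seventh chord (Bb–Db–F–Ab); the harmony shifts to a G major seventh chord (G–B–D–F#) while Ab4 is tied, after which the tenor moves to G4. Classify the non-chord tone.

The harmony at that moment is G major seventh chord (G, B, D, F#); Ab4 is not a chord tone.
It is held over (the same pitch as the preceding Ab4) and left by step down to G4.
Held over from the previous chord and resolving down by step — a suspension.

Ab4 is a suspension.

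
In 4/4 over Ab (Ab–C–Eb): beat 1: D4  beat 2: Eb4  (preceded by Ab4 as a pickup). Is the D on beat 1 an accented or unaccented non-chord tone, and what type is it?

Accented appoggiatura.

The harmony at that moment is Ab major triad (Ab, C, Eb); D4 is not a chord tone.
It is approached by leap down from Ab4 and left by step up to Eb4.
Leap in, step out — an appoggiatura.
It falls on the downbeat, so it is accented.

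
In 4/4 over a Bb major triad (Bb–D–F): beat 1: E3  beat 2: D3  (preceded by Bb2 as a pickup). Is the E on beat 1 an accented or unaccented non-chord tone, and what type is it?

Accented appoggiatura.

The harmony at that moment is Bb major triad (Bb, D, F); E3 is not a chord tone.
It is approached by leap up from Bb2 and left by step down to D3.
Leap in, step out — an appoggiatura.
It falls on the downbeat, so it is accented.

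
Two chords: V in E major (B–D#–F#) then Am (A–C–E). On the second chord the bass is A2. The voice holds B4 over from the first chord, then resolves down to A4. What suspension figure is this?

At the second chord the bass is A2. The suspended B4 lies a ninth above the bass; after resolving down by step to A4, the interval above the bass becomes an octave.
Suspension figures are named by those two intervals: 9–8.

9–8 suspension.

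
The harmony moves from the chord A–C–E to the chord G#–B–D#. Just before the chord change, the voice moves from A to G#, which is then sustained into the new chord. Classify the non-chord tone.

The harmony at that moment is A minor triad (A, C, E); G# is not a chord tone.
It is approached by step down from A and then sustained as the same pitch into the next harmony.
Arriving early and becoming a chord tone when the harmony changes — an anticipation.

G# is an anticipation.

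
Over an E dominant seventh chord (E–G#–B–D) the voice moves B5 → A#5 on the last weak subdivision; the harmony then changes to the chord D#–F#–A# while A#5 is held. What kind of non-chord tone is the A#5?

A#5 is an anticipation.

The harmony at that moment is E dominant seventh chord (E, G#, B, D); A#5 is not a chord tone.
It is approached by step down from B5 and then sustained as the same pitch into the next harmony.
Arriving early and becoming a chord tone when the harmony changes — an anticipation.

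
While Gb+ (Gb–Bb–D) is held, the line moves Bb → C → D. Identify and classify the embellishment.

The harmony at that moment is Gb augmented triad (Gb, Bb, D); C is not a chord tone.
It is approached by step up from Bb and left by step up to D.
Step in, step out in the same direction — a passing tone.

C is a passing tone.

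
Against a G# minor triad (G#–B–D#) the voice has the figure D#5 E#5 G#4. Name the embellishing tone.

The harmony at that moment is G# minor triad (G#, B, D#); E#5 is not a chord tone.
It is approached by step up from D#5 and left by leap down to G#4.
Step in, leap out — an escape tone.

E#5 is an escape tone.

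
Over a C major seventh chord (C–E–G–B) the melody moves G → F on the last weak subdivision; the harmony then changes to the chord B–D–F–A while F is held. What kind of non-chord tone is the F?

The harmony at that moment is C major seventh chord (C, E, G, B); F is not a chord tone.
It is approached by step down from G and then sustained as the same pitch into the next harmony.
Arriving early and becoming a chord tone when the harmony changes — an anticipation.

F is an anticipation.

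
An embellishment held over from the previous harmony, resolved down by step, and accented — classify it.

Suspension.

Approach: by preparation — the pitch is first a chord tone, then held (tied or repeated) while the harmony changes under it. Departure: down by step. Metric position: strong.
A prepared dissonance that resolves downward by step — a suspension. (The same figure resolving upward would be a retardation.)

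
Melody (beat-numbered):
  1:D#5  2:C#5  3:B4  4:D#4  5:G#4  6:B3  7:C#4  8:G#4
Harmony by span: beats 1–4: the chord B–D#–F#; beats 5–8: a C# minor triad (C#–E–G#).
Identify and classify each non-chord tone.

C#5 (beat 2) — passing tone; B3 (beat 6) — appoggiatura.

The harmony at that moment is B major triad (B, D#, F#); C#5 is not a chord tone.
It is approached by step down from D#5 and left by step down to B4.
Step in, step out in the same direction — a passing tone.
The harmony at that moment is C# minor triad (C#, E, G#); B3 is not a chord tone.
It is approached by leap down from G#4 and left by step up to C#4.
Leap in, step out — an appoggiatura.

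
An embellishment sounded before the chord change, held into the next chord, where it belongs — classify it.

Anticipation.

Approach: ahead of the chord change (typically by step), so it is dissonant against the current harmony. Departure: none — the same pitch is restated or held and is a chord tone of the new harmony.
Dissonant first, consonant once the harmony catches up: the note simply arrives early — an anticipation. (The reverse timing, consonant first and dissonant after the change, would be a suspension or retardation.)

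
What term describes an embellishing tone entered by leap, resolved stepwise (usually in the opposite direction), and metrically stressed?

Appoggiatura.

Approach: by leap. Departure: by step. Metric position: strong.
Leap in, step out, in a metrically strong position — an appoggiatura. (It is the mirror image of the escape tone, which steps in and leaps out from a weak position.)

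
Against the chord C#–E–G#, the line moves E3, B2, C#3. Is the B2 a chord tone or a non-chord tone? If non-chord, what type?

Non-chord tone — an appoggiatura.

The harmony at that moment is C# minor triad (C#, E, G#); B2 is not a chord tone.
It is approached by leap down from E3 and left by step up to C#3.
Leap in, step out — an appoggiatura.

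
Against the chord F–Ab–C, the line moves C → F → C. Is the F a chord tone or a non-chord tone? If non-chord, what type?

F minor triad contains F, Ab, C; F is the root, so it is a chord tone.

Chord tone (the root of F minor triad).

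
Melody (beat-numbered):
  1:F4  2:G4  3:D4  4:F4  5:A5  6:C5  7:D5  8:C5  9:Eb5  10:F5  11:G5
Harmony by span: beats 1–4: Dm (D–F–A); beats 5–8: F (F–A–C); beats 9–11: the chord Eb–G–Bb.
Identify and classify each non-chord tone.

G4 (beat 2) — escape tone; D5 (beat 7) — neighbor tone; F5 (beat 10) — passing tone.

The harmony at that moment is D minor triad (D, F, A); G4 is not a chord tone.
It is approached by step up from F4 and left by leap down to D4.
Step in, leap out — an escape tone.
The harmony at that moment is F major triad (F, A, C); D5 is not a chord tone.
It is approached by step up from C5 and left by step down to C5.
Step away and step back to the same note — a neighbor tone (upper neighbor).
The harmony at that moment is Eb major triad (Eb, G, Bb); F5 is not a chord tone.
It is approached by step up from Eb5 and left by step up to G5.
Step in, step out in the same direction — a passing tone.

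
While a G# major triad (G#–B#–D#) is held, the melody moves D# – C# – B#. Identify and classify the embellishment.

C# is a passing tone.

The harmony at that moment is G# major triad (G#, B#, D#); C# is not a chord tone.
It is approached by step down from D# and left by step down to B#.
Step in, step out in the same direction — a passing tone.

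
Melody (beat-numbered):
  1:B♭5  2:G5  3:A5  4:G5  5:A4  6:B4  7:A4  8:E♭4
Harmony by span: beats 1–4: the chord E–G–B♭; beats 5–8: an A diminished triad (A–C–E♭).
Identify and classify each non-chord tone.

A5 (beat 3) — neighbor tone; B4 (beat 6) — neighbor tone.

The harmony at that moment is E diminished triad (E, G, B♭); A5 is not a chord tone.
It is approached by step up from G5 and left by step down to G5.
Step away and step back to the same note — a neighbor tone (upper neighbor).
The harmony at that moment is A diminished triad (A, C, E♭); B4 is not a chord tone.
It is approached by step up from A4 and left by step down to A4.
Step away and step back to the same note — a neighbor tone (upper neighbor).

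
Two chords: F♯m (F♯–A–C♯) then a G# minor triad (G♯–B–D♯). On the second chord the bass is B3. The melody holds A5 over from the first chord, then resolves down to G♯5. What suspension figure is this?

7–6 suspension.

At the second chord the bass is B3. The suspended A5 lies a seventh above the bass; after resolving down by step to G♯5, the interval above the bass becomes a sixth.
Suspension figures are named by those two intervals: 7–6.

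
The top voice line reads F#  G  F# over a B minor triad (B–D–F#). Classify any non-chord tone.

G is a neighbor tone.

The harmony at that moment is B minor triad (B, D, F#); G is not a chord tone.
It is approached by step up from F# and left by step down to F#.
Step away and step back to the same note — a neighbor tone (upper neighbor).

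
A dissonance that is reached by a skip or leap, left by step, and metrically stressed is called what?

Approach: by leap. Departure: by step. Metric position: strong.
Leap in, step out, in a metrically strong position — an appoggiatura. (It is the mirror image of the escape tone, which steps in and leaps out from a weak position.)

Appoggiatura.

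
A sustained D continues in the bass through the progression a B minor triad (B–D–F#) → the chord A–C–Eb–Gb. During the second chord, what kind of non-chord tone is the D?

The harmony at that moment is A diminished seventh chord (A, C, Eb, Gb); D is not a chord tone.
It is held over (the same pitch as the preceding D) and then sustained as the same pitch into the next harmony.
Sustained through a change of harmony — a pedal tone.

Pedal tone (pedal point).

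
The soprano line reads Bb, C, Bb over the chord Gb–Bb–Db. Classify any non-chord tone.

The harmony at that moment is Gb major triad (Gb, Bb, Db); C is not a chord tone.
It is approached by step up from Bb and left by step down to Bb.
Step away and step back to the same note — a neighbor tone (upper neighbor).

C is a neighbor tone.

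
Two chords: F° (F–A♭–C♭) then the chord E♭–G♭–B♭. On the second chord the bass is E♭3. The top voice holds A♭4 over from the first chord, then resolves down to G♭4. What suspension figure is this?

At the second chord the bass is E♭3. The suspended A♭4 lies a fourth above the bass; after resolving down by step to G♭4, the interval above the bass becomes a third.
Suspension figures are named by those two intervals: 4–3.

4–3 suspension.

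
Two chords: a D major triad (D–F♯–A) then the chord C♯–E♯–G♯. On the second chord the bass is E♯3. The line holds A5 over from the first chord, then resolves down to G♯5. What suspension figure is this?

At the second chord the bass is E♯3. The suspended A5 lies a fourth above the bass; after resolving down by step to G♯5, the interval above the bass becomes a third.
Suspension figures are named by those two intervals: 4–3.

4–3 suspension.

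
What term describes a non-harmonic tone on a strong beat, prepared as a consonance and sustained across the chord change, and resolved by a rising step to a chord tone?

Retardation.

Approach: by preparation — the pitch is first a chord tone, then held (tied or repeated) while the harmony changes under it. Departure: up by step. Metric position: strong.
A prepared dissonance that resolves upward by step — a retardation. (The same figure resolving downward would be a suspension.)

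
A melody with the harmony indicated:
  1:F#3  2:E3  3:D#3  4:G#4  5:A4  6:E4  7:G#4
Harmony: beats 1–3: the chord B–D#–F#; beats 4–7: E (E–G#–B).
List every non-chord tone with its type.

E3 (beat 2) — passing tone; A4 (beat 5) — escape tone.

The harmony at that moment is B major triad (B, D#, F#); E3 is not a chord tone.
It is approached by step down from F#3 and left by step down to D#3.
Step in, step out in the same direction — a passing tone.
The harmony at that moment is E major triad (E, G#, B); A4 is not a chord tone.
It is approached by step up from G#4 and left by leap down to E4.
Step in, leap out — an escape tone.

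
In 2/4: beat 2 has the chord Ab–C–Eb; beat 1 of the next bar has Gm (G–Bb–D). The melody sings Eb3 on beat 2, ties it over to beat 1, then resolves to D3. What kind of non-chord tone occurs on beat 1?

Suspension.

The harmony at that moment is G minor triad (G, Bb, D); Eb3 is not a chord tone.
It is held over (the same pitch as the preceding Eb3) and left by step down to D3.
Held over from the previous chord and resolving down by step — a suspension.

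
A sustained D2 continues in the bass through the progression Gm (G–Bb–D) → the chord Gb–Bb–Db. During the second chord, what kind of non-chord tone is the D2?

Pedal tone (pedal point).

The harmony at that moment is Gb major triad (Gb, Bb, Db); D2 is not a chord tone.
It is held over (the same pitch as the preceding D2) and then sustained as the same pitch into the next harmony.
Sustained through a change of harmony — a pedal tone.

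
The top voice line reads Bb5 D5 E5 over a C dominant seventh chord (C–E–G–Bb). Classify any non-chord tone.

The harmony at that moment is C dominant seventh chord (C, E, G, Bb); D5 is not a chord tone.
It is approached by leap down from Bb5 and left by step up to E5.
Leap in, step out — an appoggiatura.

D5 is an appoggiatura.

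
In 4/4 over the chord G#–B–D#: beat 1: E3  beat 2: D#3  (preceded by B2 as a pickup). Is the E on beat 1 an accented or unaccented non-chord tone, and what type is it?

Accented appoggiatura.

The harmony at that moment is G# minor triad (G#, B, D#); E3 is not a chord tone.
It is approached by leap up from B2 and left by step down to D#3.
Leap in, step out — an appoggiatura.
It falls on the downbeat, so it is accented.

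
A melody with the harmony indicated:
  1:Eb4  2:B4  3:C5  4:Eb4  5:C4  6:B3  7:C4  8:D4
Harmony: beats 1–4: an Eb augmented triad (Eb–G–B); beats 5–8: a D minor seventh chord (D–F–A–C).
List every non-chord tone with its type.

C5 (beat 3) — escape tone; B3 (beat 6) — neighbor tone.

The harmony at that moment is Eb augmented triad (Eb, G, B); C5 is not a chord tone.
It is approached by step up from B4 and left by leap down to Eb4.
Step in, leap out — an escape tone.
The harmony at that moment is D minor seventh chord (D, F, A, C); B3 is not a chord tone.
It is approached by step down from C4 and left by step up to C4.
Step away and step back to the same note — a neighbor tone (lower neighbor).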